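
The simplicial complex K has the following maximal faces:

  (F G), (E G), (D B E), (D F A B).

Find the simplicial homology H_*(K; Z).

H_0 = Z,  H_1 = Z,  H_2 = 0,  H_3 = 0.

Fix the vertex order A < B < D < E < F < G and write every simplex with vertices in increasing order. Then dim K = 3 and the simplices of K are:

  0-simplices (6): A, B, D, E, F, G
  1-simplices (10): AB, AD, AF, BD, BE, BF, DE, DF, EG, FG
  2-simplices (5): ABD, ABF, ADF, BDE, BDF
  3-simplices (1): ABDF

so the chain groups are C_0 ≅ Z^6, C_1 ≅ Z^10, C_2 ≅ Z^5, C_3 ≅ Z^1.

∂_1: C_1 → C_0 maps an edge to its endpoints' difference, ∂[p,q] = q − p. For instance
  ∂EG = G − E.
As a 6×10 matrix over Z this has rank 5, with invariant factors (1,1,1,1,1).

The boundary map ∂_2: C_2 → C_1 sends each 2-simplex [p,q,r] to [q,r] − [p,r] + [p,q]. For instance
  ∂ADF = DF − AF + AD,
  ∂BDF = DF − BF + BD.
The 10×5 boundary matrix has rank 4 and Smith normal form diag(1,1,1,1).

The boundary map ∂_3: C_3 → C_2 sends each 3-simplex σ to the alternating sum Σ_i (−1)^i (σ with its i-th vertex removed). For instance
  ∂ABDF = BDF − ADF + ABF − ABD.
This gives a 5×1 integer matrix of rank 1; reducing to Smith normal form yields diagonal entries (1).

Computing H_k = (kernel of ∂_k) / (image of ∂_{k+1}):

  H_0: rank C_0 − rank ∂_1 = 6 − 5 = 1, and the invariant factors of ∂_1 are all 1, so H_0 = Z.
  H_1: rank ker ∂_1 − rank ∂_2 = (10 − 5) − 4 = 1, and the invariant factors of ∂_2 are all 1, so H_1 = Z.
  H_2: rank ker ∂_2 − rank ∂_3 = (5 − 4) − 1 = 0, and the invariant factors of ∂_3 are all 1, so H_2 = 0.
  H_3: rank ker ∂_3 − rank ∂_4 = (1 − 1) − 0 = 0, and there is no ∂_4, so H_3 = 0.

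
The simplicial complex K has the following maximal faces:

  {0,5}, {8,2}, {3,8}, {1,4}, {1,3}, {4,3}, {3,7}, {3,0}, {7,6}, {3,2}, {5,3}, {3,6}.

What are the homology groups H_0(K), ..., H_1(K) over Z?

H_0 = Z,  H_1 = Z^4.

Order the vertices as 0 < 1 < 2 < 3 < 4 < 5 < 6 < 7 < 8. Listing each simplex with vertices in this order, K has dimension 1 with simplices:

  0-simplices (9): [0], [1], [2], [3], [4], [5], [6], [7], [8]
  1-simplices (12): [0,3], [0,5], [1,3], [1,4], [2,3], [2,8], [3,4], [3,5], [3,6], [3,7], [3,8], [6,7]

giving chain groups C_0 ≅ Z^9, C_1 ≅ Z^12.

∂_1: C_1 → C_0 maps an edge to its endpoints' difference, ∂[p,q] = q − p.
The resulting 9×12 matrix has rank 8, and its Smith normal form has invariant factors (1,1,1,1,1,1,1,1).

Now H_k = ker ∂_k / im ∂_{k+1}, so:

  H_0: rank C_0 − rank ∂_1 = 9 − 8 = 1, and the invariant factors of ∂_1 are all 1, so H_0 = Z.
  H_1: rank ker ∂_1 − rank ∂_2 = (12 − 8) − 0 = 4, and there is no ∂_2, so H_1 = Z^4.

(K is a triangulation of a wedge of 4 circles.)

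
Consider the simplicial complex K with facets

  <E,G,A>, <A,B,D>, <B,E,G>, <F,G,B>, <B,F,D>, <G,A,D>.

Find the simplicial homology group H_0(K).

H_0 = Z.

K has 6 vertices, 12 edges, 6 triangles.
rank ∂_0 = 0, rank ∂_1 = 5 ⇒ b_0 = 6 − 0 − 5 = 1; all invariant factors of ∂_1 are 1 so no torsion. So H_0 = Z.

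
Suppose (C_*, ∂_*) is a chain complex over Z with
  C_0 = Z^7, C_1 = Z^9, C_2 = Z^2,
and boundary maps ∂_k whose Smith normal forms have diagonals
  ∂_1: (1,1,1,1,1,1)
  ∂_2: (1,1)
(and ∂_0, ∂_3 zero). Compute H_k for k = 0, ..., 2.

H_0: b_0 = 7 − 0 − 6 = 1; torsion from ∂_1 factors > 1: none. So H_0 ≅ Z.
H_1: b_1 = 9 − 6 − 2 = 1; torsion from ∂_2 factors > 1: none. So H_1 ≅ Z.
H_2: b_2 = 2 − 2 − 0 = 0; torsion from ∂_3 factors > 1: none. So H_2 ≅ 0.

H_0 ≅ Z,  H_1 ≅ Z,  H_2 = 0.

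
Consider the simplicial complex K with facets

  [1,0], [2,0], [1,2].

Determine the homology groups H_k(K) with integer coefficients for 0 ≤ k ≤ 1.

K has 3 vertices, 3 edges.
rank ∂_0 = 0, rank ∂_1 = 2 ⇒ b_0 = 3 − 0 − 2 = 1; all invariant factors of ∂_1 are 1 so no torsion. So H_0 ≅ Z.
rank ∂_1 = 2, rank ∂_2 = 0 ⇒ b_1 = 3 − 2 − 0 = 1. So H_1 ≅ Z.

H_0 = Z,  H_1 = Z.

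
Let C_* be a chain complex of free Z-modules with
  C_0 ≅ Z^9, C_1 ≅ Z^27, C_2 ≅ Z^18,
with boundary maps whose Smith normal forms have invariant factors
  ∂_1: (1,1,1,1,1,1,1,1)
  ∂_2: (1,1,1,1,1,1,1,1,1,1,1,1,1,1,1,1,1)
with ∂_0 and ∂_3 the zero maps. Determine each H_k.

H_0: b_0 = 9 − 0 − 8 = 1; torsion from ∂_1 factors > 1: none. So H_0 ≅ Z.
H_1: b_1 = 27 − 8 − 17 = 2; torsion from ∂_2 factors > 1: none. So H_1 ≅ Z^2.
H_2: b_2 = 18 − 17 − 0 = 1; torsion from ∂_3 factors > 1: none. So H_2 ≅ Z.

H_0 ≅ Z,  H_1 ≅ Z^2,  H_2 ≅ Z.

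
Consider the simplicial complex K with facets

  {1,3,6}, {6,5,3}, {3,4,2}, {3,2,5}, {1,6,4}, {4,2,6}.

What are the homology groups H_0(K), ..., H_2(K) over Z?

H_0 ≅ Z,  H_1 ≅ Z,  H_2 = 0.

Order the vertices as 1 < 2 < 3 < 4 < 5 < 6. Listing each simplex with vertices in this order, K has dimension 2 with simplices:

  0-simplices (6): [1], [2], [3], [4], [5], [6]
  1-simplices (12): [1,3], [1,4], [1,6], [2,3], [2,4], [2,5], [2,6], [3,4], [3,5], [3,6], [4,6], [5,6]
  2-simplices (6): [1,3,6], [1,4,6], [2,3,4], [2,3,5], [2,4,6], [3,5,6]

so the chain groups are C_0 ≅ Z^6, C_1 ≅ Z^12, C_2 ≅ Z^6.

The boundary map ∂_1: C_1 → C_0 sends each edge [p,q] (with p < q) to q − p. For instance
  ∂[2,4] = [4] − [2].
As a 6×12 matrix over Z this has rank 5, with invariant factors (1,1,1,1,1).

Boundary ∂_2: C_2 → C_1 maps a triangle to the signed sum of its edges. For instance
  ∂[1,3,6] = [3,6] − [1,6] + [1,3],
  ∂[2,3,5] = [3,5] − [2,5] + [2,3].
This gives a 12×6 integer matrix of rank 6; reducing to Smith normal form yields diagonal entries (1,1,1,1,1,1).

Reading off H_k = ker ∂_k / im ∂_{k+1}:

  H_0: rank C_0 − rank ∂_1 = 6 − 5 = 1, and the invariant factors of ∂_1 are all 1, so H_0 ≅ Z.
  H_1: rank ker ∂_1 − rank ∂_2 = (12 − 5) − 6 = 1, and the invariant factors of ∂_2 are all 1, so H_1 ≅ Z.
  H_2: rank ker ∂_2 − rank ∂_3 = (6 − 6) − 0 = 0, and there is no ∂_3, so H_2 ≅ 0.

As a check, the Euler characteristic is 6 − 12 + 6 = 0, which agrees with 1 − 1 + 0 = 0.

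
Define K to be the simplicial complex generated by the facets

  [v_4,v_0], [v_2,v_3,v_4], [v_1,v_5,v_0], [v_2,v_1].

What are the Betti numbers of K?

Fix the vertex order v_0 < v_1 < v_2 < v_3 < v_4 < v_5 and write every simplex with vertices in increasing order. Then dim K = 2 and the simplices of K are:

  0-simplices (6): [v_0], [v_1], [v_2], [v_3], [v_4], [v_5]
  1-simplices (8): [v_0,v_1], [v_0,v_4], [v_0,v_5], [v_1,v_2], [v_1,v_5], [v_2,v_3], [v_2,v_4], [v_3,v_4]
  2-simplices (2): [v_0,v_1,v_5], [v_2,v_3,v_4]

so the chain groups are C_0 ≅ Z^6, C_1 ≅ Z^8, C_2 ≅ Z^2.

The boundary map ∂_1: C_1 → C_0 sends each edge [p,q] (with p < q) to q − p.
The 6×8 boundary matrix has rank 5 and Smith normal form diag(1,1,1,1,1).

∂_2: C_2 → C_1 sends each 2-simplex [p,q,r] to [q,r] − [p,r] + [p,q]. For instance
  ∂[v_0,v_1,v_5] = [v_1,v_5] − [v_0,v_5] + [v_0,v_1],
  ∂[v_2,v_3,v_4] = [v_3,v_4] − [v_2,v_4] + [v_2,v_3].
As a 8×2 matrix over Z this has rank 2, with invariant factors (1,1).

Reading off H_k = ker ∂_k / im ∂_{k+1}:

  H_0: rank C_0 − rank ∂_1 = 6 − 5 = 1, and the invariant factors of ∂_1 are all 1, so H_0 = Z.
  H_1: rank ker ∂_1 − rank ∂_2 = (8 − 5) − 2 = 1, and the invariant factors of ∂_2 are all 1, so H_1 = Z.
  H_2: rank ker ∂_2 − rank ∂_3 = (2 − 2) − 0 = 0, and there is no ∂_3, so H_2 = 0.

Hence the Betti numbers are b_0 = 1, b_1 = 1, b_2 = 0.

b_0 = 1, b_1 = 1, b_2 = 0.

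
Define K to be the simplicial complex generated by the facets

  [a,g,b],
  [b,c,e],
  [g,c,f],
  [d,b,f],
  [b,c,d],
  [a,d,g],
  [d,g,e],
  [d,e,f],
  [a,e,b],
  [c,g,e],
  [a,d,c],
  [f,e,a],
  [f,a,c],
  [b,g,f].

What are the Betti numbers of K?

b_0 = 1, b_1 = 2, b_2 = 1.

K has 7 vertices, 21 edges, 14 triangles.
rank ∂_0 = 0, rank ∂_1 = 6 ⇒ b_0 = 7 − 0 − 6 = 1; all invariant factors of ∂_1 are 1 so no torsion. So H_0 ≅ Z.
rank ∂_1 = 6, rank ∂_2 = 13 ⇒ b_1 = 21 − 6 − 13 = 2; all invariant factors of ∂_2 are 1 so no torsion. So H_1 ≅ Z^2.
rank ∂_2 = 13, rank ∂_3 = 0 ⇒ b_2 = 14 − 13 − 0 = 1. So H_2 ≅ Z.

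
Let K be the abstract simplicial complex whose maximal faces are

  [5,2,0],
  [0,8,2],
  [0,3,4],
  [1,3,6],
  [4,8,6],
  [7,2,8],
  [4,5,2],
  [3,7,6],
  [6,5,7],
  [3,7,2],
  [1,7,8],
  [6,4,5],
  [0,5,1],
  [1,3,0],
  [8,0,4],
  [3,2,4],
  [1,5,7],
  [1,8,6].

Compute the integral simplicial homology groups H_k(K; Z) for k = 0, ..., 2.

Order the vertices as 0 < 1 < 2 < 3 < 4 < 5 < 6 < 7 < 8. Listing each simplex with vertices in this order, K has dimension 2 with simplices:

  0-simplices (9): [0], [1], [2], [3], [4], [5], [6], [7], [8]
  1-simplices (27): (27 of them)
  2-simplices (18): [0,1,3], [0,1,5], [0,2,5], [0,2,8], [0,3,4], [0,4,8], [1,3,6], [1,5,7], [1,6,8], [1,7,8], [2,3,4], [2,3,7], [2,4,5], [2,7,8], [3,6,7], [4,5,6], [4,6,8], [5,6,7]

giving chain groups C_0 ≅ Z^9, C_1 ≅ Z^27, C_2 ≅ Z^18.

∂_1: C_1 → C_0 maps an edge to its endpoints' difference, ∂[p,q] = q − p. For instance
  ∂[5,7] = [7] − [5].
The resulting 9×27 matrix has rank 8, and its Smith normal form has invariant factors (1,1,1,1,1,1,1,1).

The boundary map ∂_2: C_2 → C_1 maps a triangle to the signed sum of its edges. For instance
  ∂[0,3,4] = [3,4] − [0,4] + [0,3],
  ∂[4,6,8] = [6,8] − [4,8] + [4,6].
As a 27×18 matrix over Z this has rank 18, with invariant factors (1,1,1,1,1,1,1,1,1,1,1,1,1,1,1,1,1,2).

Reading off H_k = ker ∂_k / im ∂_{k+1}:

  H_0: rank C_0 − rank ∂_1 = 9 − 8 = 1, and the invariant factors of ∂_1 are all 1, so H_0 ≅ Z.
  H_1: rank ker ∂_1 − rank ∂_2 = (27 − 8) − 18 = 1, and ∂_2 has invariant factor 2 > 1, so H_1 ≅ Z ⊕ Z/2Z.
  H_2: rank ker ∂_2 − rank ∂_3 = (18 − 18) − 0 = 0, and there is no ∂_3, so H_2 ≅ 0.

H_0 = Z,  H_1 = Z ⊕ Z/2Z,  H_2 = 0.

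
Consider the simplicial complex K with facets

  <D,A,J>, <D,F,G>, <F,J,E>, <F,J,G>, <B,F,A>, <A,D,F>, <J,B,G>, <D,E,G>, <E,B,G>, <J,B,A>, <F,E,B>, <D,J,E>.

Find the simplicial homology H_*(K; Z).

H_0 = Z,  H_1 = Z/2,  H_2 = 0.

Order the vertices as A < B < D < E < F < G < J. Listing each simplex with vertices in this order, K has dimension 2 with simplices:

  0-simplices (7): A, B, D, E, F, G, J
  1-simplices (18): AB, AD, AF, AJ, BE, BF, BG, BJ, DE, DF, DG, DJ, EF, EG, EJ, FG, FJ, GJ
  2-simplices (12): ABF, ABJ, ADF, ADJ, BEF, BEG, BGJ, DEG, DEJ, DFG, EFJ, FGJ

Hence C_0 ≅ Z^7, C_1 ≅ Z^18, C_2 ≅ Z^12.

∂_1: C_1 → C_0 is given by ∂[p,q] = [q] − [p]. For instance
  ∂DG = G − D.
This gives a 7×18 integer matrix of rank 6; reducing to Smith normal form yields diagonal entries (1,1,1,1,1,1).

Boundary ∂_2: C_2 → C_1 acts by ∂[p,q,r] = [q,r] − [p,r] + [p,q]. For instance
  ∂BGJ = GJ − BJ + BG,
  ∂FGJ = GJ − FJ + FG.
The 18×12 boundary matrix has rank 12 and Smith normal form diag(1,1,1,1,1,1,1,1,1,1,1,2).

Computing H_k = (kernel of ∂_k) / (image of ∂_{k+1}):

  H_0: rank C_0 − rank ∂_1 = 7 − 6 = 1, and the invariant factors of ∂_1 are all 1, so H_0 = Z.
  H_1: rank ker ∂_1 − rank ∂_2 = (18 − 6) − 12 = 0, and ∂_2 has invariant factor 2 > 1, so H_1 = Z/2.
  H_2: rank ker ∂_2 − rank ∂_3 = (12 − 12) − 0 = 0, and there is no ∂_3, so H_2 = 0.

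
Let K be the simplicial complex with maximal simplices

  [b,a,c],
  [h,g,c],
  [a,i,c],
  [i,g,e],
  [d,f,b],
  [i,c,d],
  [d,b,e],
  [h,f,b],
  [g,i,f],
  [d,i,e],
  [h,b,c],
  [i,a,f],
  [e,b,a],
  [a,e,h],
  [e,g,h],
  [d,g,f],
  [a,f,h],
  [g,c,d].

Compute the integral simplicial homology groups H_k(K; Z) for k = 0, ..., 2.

Order the vertices as a < b < c < d < e < f < g < h < i. Listing each simplex with vertices in this order, K has dimension 2 with simplices:

  0-simplices (9): a, b, c, d, e, f, g, h, i
  1-simplices (27): ab, ac, ae, af, ah, ai, bc, bd, be, bf, bh, cd, cg, ch, ci, de, df, dg, di, eg, eh, ei, fg, fh, fi, gh, gi
  2-simplices (18): abc, abe, aci, aeh, afh, afi, bch, bde, bdf, bfh, cdg, cdi, cgh, dei, dfg, egh, egi, fgi

giving chain groups C_0 ≅ Z^9, C_1 ≅ Z^27, C_2 ≅ Z^18.

Boundary ∂_1: C_1 → C_0 sends each edge [p,q] (with p < q) to q − p. For instance
  ∂fh = h − f.
The 9×27 boundary matrix has rank 8 and Smith normal form diag(1,1,1,1,1,1,1,1).

Boundary ∂_2: C_2 → C_1 acts by ∂[p,q,r] = [q,r] − [p,r] + [p,q]. For instance
  ∂bfh = fh − bh + bf,
  ∂cdi = di − ci + cd.
The 27×18 boundary matrix has rank 18 and Smith normal form diag(1,1,1,1,1,1,1,1,1,1,1,1,1,1,1,1,1,2).

Reading off H_k = ker ∂_k / im ∂_{k+1}:

  H_0: rank C_0 − rank ∂_1 = 9 − 8 = 1, and the invariant factors of ∂_1 are all 1, so H_0 ≅ Z.
  H_1: rank ker ∂_1 − rank ∂_2 = (27 − 8) − 18 = 1, and ∂_2 has invariant factor 2 > 1, so H_1 ≅ Z ⊕ Z/2.
  H_2: rank ker ∂_2 − rank ∂_3 = (18 − 18) − 0 = 0, and there is no ∂_3, so H_2 ≅ 0.

(K is a triangulation of the Klein bottle.)

H_0 = Z,  H_1 = Z ⊕ Z/2,  H_2 = 0.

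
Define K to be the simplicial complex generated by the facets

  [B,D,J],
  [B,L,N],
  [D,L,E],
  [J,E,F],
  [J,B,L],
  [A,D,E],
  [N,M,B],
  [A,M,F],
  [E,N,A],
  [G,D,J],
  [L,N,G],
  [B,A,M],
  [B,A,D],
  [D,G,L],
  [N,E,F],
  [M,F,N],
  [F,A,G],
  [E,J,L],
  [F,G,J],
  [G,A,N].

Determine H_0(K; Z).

Fix the vertex order A < B < D < E < F < G < J < L < M < N and write every simplex with vertices in increasing order. Then dim K = 2 and the simplices of K are:

  0-simplices (10): A, B, D, E, F, G, J, L, M, N
  1-simplices (30): AB, AD, AE, AF, AG, AM, AN, BD, BJ, BL, BM, BN, DE, DG, DJ, DL, EF, EJ, EL, EN, FG, FJ, FM, FN, GJ, GL, GN, JL, LN, MN
  2-simplices (20): ABD, ABM, ADE, AEN, AFG, AFM, AGN, BDJ, BJL, BLN, BMN, DEL, DGJ, DGL, EFJ, EFN, EJL, FGJ, FMN, GLN

giving chain groups C_0 ≅ Z^10, C_1 ≅ Z^30, C_2 ≅ Z^20.

∂_1: C_1 → C_0 is given by ∂[p,q] = [q] − [p]. For instance
  ∂BN = N − B.
As a 10×30 matrix over Z this has rank 9, with invariant factors (1,1,1,1,1,1,1,1,1).

The boundary map ∂_2: C_2 → C_1 acts by ∂[p,q,r] = [q,r] − [p,r] + [p,q]. For instance
  ∂ABD = BD − AD + AB,
  ∂ABM = BM − AM + AB.
This gives a 30×20 integer matrix of rank 20; reducing to Smith normal form yields diagonal entries (1,1,1,1,1,1,1,1,1,1,1,1,1,1,1,1,1,1,1,2).

Computing H_k = (kernel of ∂_k) / (image of ∂_{k+1}):

  H_0: rank C_0 − rank ∂_1 = 10 − 9 = 1, and the invariant factors of ∂_1 are all 1, so H_0 = Z.

H_0 ≅ Z.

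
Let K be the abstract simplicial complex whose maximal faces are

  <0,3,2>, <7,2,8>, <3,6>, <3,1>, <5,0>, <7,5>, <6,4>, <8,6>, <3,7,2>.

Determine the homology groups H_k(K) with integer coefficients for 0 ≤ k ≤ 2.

H_0 = Z,  H_1 = Z^2,  H_2 = 0.

We work with the vertex ordering 0 < 1 < 2 < 3 < 4 < 5 < 6 < 7 < 8. The simplices of K, each written with vertices in increasing order, are:

  0-simplices (9): [0], [1], [2], [3], [4], [5], [6], [7], [8]
  1-simplices (13): [0,2], [0,3], [0,5], [1,3], [2,3], [2,7], [2,8], [3,6], [3,7], [4,6], [5,7], [6,8], [7,8]
  2-simplices (3): [0,2,3], [2,3,7], [2,7,8]

giving chain groups C_0 ≅ Z^9, C_1 ≅ Z^13, C_2 ≅ Z^3.

Boundary ∂_1: C_1 → C_0 is given by ∂[p,q] = [q] − [p].
The resulting 9×13 matrix has rank 8, and its Smith normal form has invariant factors (1,1,1,1,1,1,1,1).

The boundary map ∂_2: C_2 → C_1 maps a triangle to the signed sum of its edges. For instance
  ∂[2,7,8] = [7,8] − [2,8] + [2,7],
  ∂[0,2,3] = [2,3] − [0,3] + [0,2].
The resulting 13×3 matrix has rank 3, and its Smith normal form has invariant factors (1,1,1).

Computing H_k = (kernel of ∂_k) / (image of ∂_{k+1}):

  H_0: rank C_0 − rank ∂_1 = 9 − 8 = 1, and the invariant factors of ∂_1 are all 1, so H_0 ≅ Z.
  H_1: rank ker ∂_1 − rank ∂_2 = (13 − 8) − 3 = 2, and the invariant factors of ∂_2 are all 1, so H_1 ≅ Z^2.
  H_2: rank ker ∂_2 − rank ∂_3 = (3 − 3) − 0 = 0, and there is no ∂_3, so H_2 ≅ 0.

As a check, the Euler characteristic is 9 − 13 + 3 = -1, which agrees with 1 − 2 + 0 = -1.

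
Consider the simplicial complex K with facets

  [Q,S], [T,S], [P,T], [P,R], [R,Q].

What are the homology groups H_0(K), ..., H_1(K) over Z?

Order the vertices as P < Q < R < S < T. Listing each simplex with vertices in this order, K has dimension 1 with simplices:

  0-simplices (5): P, Q, R, S, T
  1-simplices (5): PR, PT, QR, QS, ST

giving chain groups C_0 ≅ Z^5, C_1 ≅ Z^5.

∂_1: C_1 → C_0 maps an edge to its endpoints' difference, ∂[p,q] = q − p. For instance
  ∂ST = T − S.
As a 5×5 matrix over Z this has rank 4, with invariant factors (1,1,1,1).

Now H_k = ker ∂_k / im ∂_{k+1}, so:

  H_0: rank C_0 − rank ∂_1 = 5 − 4 = 1, and the invariant factors of ∂_1 are all 1, so H_0 ≅ Z.
  H_1: rank ker ∂_1 − rank ∂_2 = (5 − 4) − 0 = 1, and there is no ∂_2, so H_1 ≅ Z.

(K is a triangulation of the circle S^1.)

H_0 ≅ Z,  H_1 ≅ Z.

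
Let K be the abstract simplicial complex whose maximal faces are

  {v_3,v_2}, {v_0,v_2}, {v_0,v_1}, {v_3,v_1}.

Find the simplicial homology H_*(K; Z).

H_0 ≅ Z,  H_1 ≅ Z.

We work with the vertex ordering v_0 < v_1 < v_2 < v_3. The simplices of K, each written with vertices in increasing order, are:

  0-simplices (4): [v_0], [v_1], [v_2], [v_3]
  1-simplices (4): [v_0,v_1], [v_0,v_2], [v_1,v_3], [v_2,v_3]

so the chain groups are C_0 ≅ Z^4, C_1 ≅ Z^4.

Boundary ∂_1: C_1 → C_0 sends each edge [p,q] (with p < q) to q − p. For instance
  ∂[v_0,v_1] = [v_1] − [v_0].
This gives a 4×4 integer matrix of rank 3; reducing to Smith normal form yields diagonal entries (1,1,1).

Reading off H_k = ker ∂_k / im ∂_{k+1}:

  H_0: rank C_0 − rank ∂_1 = 4 − 3 = 1, and the invariant factors of ∂_1 are all 1, so H_0 ≅ Z.
  H_1: rank ker ∂_1 − rank ∂_2 = (4 − 3) − 0 = 1, and there is no ∂_2, so H_1 ≅ Z.

As a check, the Euler characteristic is 4 − 4 = 0, which agrees with 1 − 1 = 0.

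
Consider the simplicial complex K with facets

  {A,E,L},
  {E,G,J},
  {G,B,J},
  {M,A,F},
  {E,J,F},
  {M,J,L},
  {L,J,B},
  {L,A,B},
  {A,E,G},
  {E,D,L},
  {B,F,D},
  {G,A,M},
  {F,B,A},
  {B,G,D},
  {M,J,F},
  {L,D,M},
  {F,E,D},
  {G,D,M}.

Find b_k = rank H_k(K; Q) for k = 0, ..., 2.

K has 9 vertices, 27 edges, 18 triangles.
rank ∂_0 = 0, rank ∂_1 = 8 ⇒ b_0 = 9 − 0 − 8 = 1; all invariant factors of ∂_1 are 1 so no torsion. So H_0 = Z.
rank ∂_1 = 8, rank ∂_2 = 17 ⇒ b_1 = 27 − 8 − 17 = 2; all invariant factors of ∂_2 are 1 so no torsion. So H_1 = Z^2.
rank ∂_2 = 17, rank ∂_3 = 0 ⇒ b_2 = 18 − 17 − 0 = 1. So H_2 = Z.

b_0 = 1, b_1 = 2, b_2 = 1.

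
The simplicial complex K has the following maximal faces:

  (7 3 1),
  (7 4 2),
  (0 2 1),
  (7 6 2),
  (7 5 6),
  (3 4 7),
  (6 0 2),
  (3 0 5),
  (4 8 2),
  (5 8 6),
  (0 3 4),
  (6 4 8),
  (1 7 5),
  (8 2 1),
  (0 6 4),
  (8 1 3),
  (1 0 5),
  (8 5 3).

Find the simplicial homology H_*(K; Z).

H_0 = Z,  H_1 = Z ⊕ Z/2Z,  H_2 = 0.

Fix the vertex order 0 < 1 < 2 < 3 < 4 < 5 < 6 < 7 < 8 and write every simplex with vertices in increasing order. Then dim K = 2 and the simplices of K are:

  0-simplices (9): [0], [1], [2], [3], [4], [5], [6], [7], [8]
  1-simplices (27): (27 of them)
  2-simplices (18): [0,1,2], [0,1,5], [0,2,6], [0,3,4], [0,3,5], [0,4,6], [1,2,8], [1,3,7], [1,3,8], [1,5,7], [2,4,7], [2,4,8], [2,6,7], [3,4,7], [3,5,8], [4,6,8], [5,6,7], [5,6,8]

giving chain groups C_0 ≅ Z^9, C_1 ≅ Z^27, C_2 ≅ Z^18.

∂_1: C_1 → C_0 sends each edge [p,q] (with p < q) to q − p.
The resulting 9×27 matrix has rank 8, and its Smith normal form has invariant factors (1,1,1,1,1,1,1,1).

The boundary map ∂_2: C_2 → C_1 sends each 2-simplex [p,q,r] to [q,r] − [p,r] + [p,q]. For instance
  ∂[0,2,6] = [2,6] − [0,6] + [0,2],
  ∂[2,4,8] = [4,8] − [2,8] + [2,4].
This gives a 27×18 integer matrix of rank 18; reducing to Smith normal form yields diagonal entries (1,1,1,1,1,1,1,1,1,1,1,1,1,1,1,1,1,2).

Now H_k = ker ∂_k / im ∂_{k+1}, so:

  H_0: rank C_0 − rank ∂_1 = 9 − 8 = 1, and the invariant factors of ∂_1 are all 1, so H_0 ≅ Z.
  H_1: rank ker ∂_1 − rank ∂_2 = (27 − 8) − 18 = 1, and ∂_2 has invariant factor 2 > 1, so H_1 ≅ Z ⊕ Z/2Z.
  H_2: rank ker ∂_2 − rank ∂_3 = (18 − 18) − 0 = 0, and there is no ∂_3, so H_2 ≅ 0.

As a check, the Euler characteristic is 9 − 27 + 18 = 0, which agrees with 1 − 1 + 0 = 0.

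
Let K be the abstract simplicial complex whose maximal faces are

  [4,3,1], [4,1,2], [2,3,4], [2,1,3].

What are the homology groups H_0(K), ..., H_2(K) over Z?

We work with the vertex ordering 1 < 2 < 3 < 4. The simplices of K, each written with vertices in increasing order, are:

  0-simplices (4): [1], [2], [3], [4]
  1-simplices (6): [1,2], [1,3], [1,4], [2,3], [2,4], [3,4]
  2-simplices (4): [1,2,3], [1,2,4], [1,3,4], [2,3,4]

Hence C_0 ≅ Z^4, C_1 ≅ Z^6, C_2 ≅ Z^4.

The boundary map ∂_1: C_1 → C_0 maps an edge to its endpoints' difference, ∂[p,q] = q − p.
The resulting 4×6 matrix has rank 3, and its Smith normal form has invariant factors (1,1,1).

The boundary map ∂_2: C_2 → C_1 maps a triangle to the signed sum of its edges. For instance
  ∂[1,2,4] = [2,4] − [1,4] + [1,2],
  ∂[1,2,3] = [2,3] − [1,3] + [1,2].
The resulting 6×4 matrix has rank 3, and its Smith normal form has invariant factors (1,1,1).

Reading off H_k = ker ∂_k / im ∂_{k+1}:

  H_0: rank C_0 − rank ∂_1 = 4 − 3 = 1, and the invariant factors of ∂_1 are all 1, so H_0 = Z.
  H_1: rank ker ∂_1 − rank ∂_2 = (6 − 3) − 3 = 0, and the invariant factors of ∂_2 are all 1, so H_1 = 0.
  H_2: rank ker ∂_2 − rank ∂_3 = (4 − 3) − 0 = 1, and there is no ∂_3, so H_2 = Z.

H_0 = Z,  H_1 = 0,  H_2 = Z.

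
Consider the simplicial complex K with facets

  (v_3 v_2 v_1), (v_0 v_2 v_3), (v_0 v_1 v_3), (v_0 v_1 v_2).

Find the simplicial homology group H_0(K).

H_0 ≅ Z.

Order the vertices as v_0 < v_1 < v_2 < v_3. Listing each simplex with vertices in this order, K has dimension 2 with simplices:

  0-simplices (4): [v_0], [v_1], [v_2], [v_3]
  1-simplices (6): [v_0,v_1], [v_0,v_2], [v_0,v_3], [v_1,v_2], [v_1,v_3], [v_2,v_3]
  2-simplices (4): [v_0,v_1,v_2], [v_0,v_1,v_3], [v_0,v_2,v_3], [v_1,v_2,v_3]

giving chain groups C_0 ≅ Z^4, C_1 ≅ Z^6, C_2 ≅ Z^4.

The boundary map ∂_1: C_1 → C_0 is given by ∂[p,q] = [q] − [p]. For instance
  ∂[v_2,v_3] = [v_3] − [v_2].
The 4×6 boundary matrix has rank 3 and Smith normal form diag(1,1,1).

Boundary ∂_2: C_2 → C_1 sends each 2-simplex [p,q,r] to [q,r] − [p,r] + [p,q]. For instance
  ∂[v_0,v_1,v_3] = [v_1,v_3] − [v_0,v_3] + [v_0,v_1],
  ∂[v_0,v_1,v_2] = [v_1,v_2] − [v_0,v_2] + [v_0,v_1].
The resulting 6×4 matrix has rank 3, and its Smith normal form has invariant factors (1,1,1).

Reading off H_k = ker ∂_k / im ∂_{k+1}:

  H_0: rank C_0 − rank ∂_1 = 4 − 3 = 1, and the invariant factors of ∂_1 are all 1, so H_0 = Z.

(K is a triangulation of the 2-sphere S^2.)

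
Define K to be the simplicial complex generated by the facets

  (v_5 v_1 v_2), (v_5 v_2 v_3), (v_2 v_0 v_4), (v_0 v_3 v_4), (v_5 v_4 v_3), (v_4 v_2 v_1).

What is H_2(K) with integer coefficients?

H_2 = 0.

Order the vertices as v_0 < v_1 < v_2 < v_3 < v_4 < v_5. Listing each simplex with vertices in this order, K has dimension 2 with simplices:

  0-simplices (6): [v_0], [v_1], [v_2], [v_3], [v_4], [v_5]
  1-simplices (12): [v_0,v_2], [v_0,v_3], [v_0,v_4], [v_1,v_2], [v_1,v_4], [v_1,v_5], [v_2,v_3], [v_2,v_4], [v_2,v_5], [v_3,v_4], [v_3,v_5], [v_4,v_5]
  2-simplices (6): [v_0,v_2,v_4], [v_0,v_3,v_4], [v_1,v_2,v_4], [v_1,v_2,v_5], [v_2,v_3,v_5], [v_3,v_4,v_5]

so the chain groups are C_0 ≅ Z^6, C_1 ≅ Z^12, C_2 ≅ Z^6.

Boundary ∂_1: C_1 → C_0 sends each edge [p,q] (with p < q) to q − p.
The resulting 6×12 matrix has rank 5, and its Smith normal form has invariant factors (1,1,1,1,1).

∂_2: C_2 → C_1 acts by ∂[p,q,r] = [q,r] − [p,r] + [p,q]. For instance
  ∂[v_0,v_2,v_4] = [v_2,v_4] − [v_0,v_4] + [v_0,v_2],
  ∂[v_1,v_2,v_5] = [v_2,v_5] − [v_1,v_5] + [v_1,v_2].
As a 12×6 matrix over Z this has rank 6, with invariant factors (1,1,1,1,1,1).

From H_k ≅ ker(∂_k) / im(∂_{k+1}) we obtain:

  H_2: rank ker ∂_2 − rank ∂_3 = (6 − 6) − 0 = 0, and there is no ∂_3, so H_2 ≅ 0.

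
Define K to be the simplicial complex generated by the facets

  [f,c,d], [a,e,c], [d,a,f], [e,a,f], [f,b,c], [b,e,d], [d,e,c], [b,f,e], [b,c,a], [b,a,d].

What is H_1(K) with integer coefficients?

H_1 = Z/2.

Take the total order a < b < c < d < e < f on the vertex set. Then K (dimension 2) consists of the simplices:

  0-simplices (6): a, b, c, d, e, f
  1-simplices (15): ab, ac, ad, ae, af, bc, bd, be, bf, cd, ce, cf, de, df, ef
  2-simplices (10): abc, abd, ace, adf, aef, bcf, bde, bef, cde, cdf

so the chain groups are C_0 ≅ Z^6, C_1 ≅ Z^15, C_2 ≅ Z^10.

∂_1: C_1 → C_0 sends each edge [p,q] (with p < q) to q − p. For instance
  ∂ce = e − c.
This gives a 6×15 integer matrix of rank 5; reducing to Smith normal form yields diagonal entries (1,1,1,1,1).

Boundary ∂_2: C_2 → C_1 sends each 2-simplex [p,q,r] to [q,r] − [p,r] + [p,q]. For instance
  ∂cde = de − ce + cd,
  ∂cdf = df − cf + cd.
The resulting 15×10 matrix has rank 10, and its Smith normal form has invariant factors (1,1,1,1,1,1,1,1,1,2).

Computing H_k = (kernel of ∂_k) / (image of ∂_{k+1}):

  H_1: rank ker ∂_1 − rank ∂_2 = (15 − 5) − 10 = 0, and ∂_2 has invariant factor 2 > 1, so H_1 ≅ Z/2.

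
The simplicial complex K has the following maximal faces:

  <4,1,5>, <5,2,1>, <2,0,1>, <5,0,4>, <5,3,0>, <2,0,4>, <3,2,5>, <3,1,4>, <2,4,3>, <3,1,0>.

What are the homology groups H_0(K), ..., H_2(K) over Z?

H_0 = Z,  H_1 = Z/2,  H_2 = 0.

Fix the vertex order 0 < 1 < 2 < 3 < 4 < 5 and write every simplex with vertices in increasing order. Then dim K = 2 and the simplices of K are:

  0-simplices (6): [0], [1], [2], [3], [4], [5]
  1-simplices (15): [0,1], [0,2], [0,3], [0,4], [0,5], [1,2], [1,3], [1,4], [1,5], [2,3], [2,4], [2,5], [3,4], [3,5], [4,5]
  2-simplices (10): [0,1,2], [0,1,3], [0,2,4], [0,3,5], [0,4,5], [1,2,5], [1,3,4], [1,4,5], [2,3,4], [2,3,5]

Hence C_0 ≅ Z^6, C_1 ≅ Z^15, C_2 ≅ Z^10.

Boundary ∂_1: C_1 → C_0 sends each edge [p,q] (with p < q) to q − p.
The 6×15 boundary matrix has rank 5 and Smith normal form diag(1,1,1,1,1).

The boundary map ∂_2: C_2 → C_1 acts by ∂[p,q,r] = [q,r] − [p,r] + [p,q]. For instance
  ∂[0,4,5] = [4,5] − [0,5] + [0,4],
  ∂[0,3,5] = [3,5] − [0,5] + [0,3].
The 15×10 boundary matrix has rank 10 and Smith normal form diag(1,1,1,1,1,1,1,1,1,2).

Computing H_k = (kernel of ∂_k) / (image of ∂_{k+1}):

  H_0: rank C_0 − rank ∂_1 = 6 − 5 = 1, and the invariant factors of ∂_1 are all 1, so H_0 = Z.
  H_1: rank ker ∂_1 − rank ∂_2 = (15 − 5) − 10 = 0, and ∂_2 has invariant factor 2 > 1, so H_1 = Z/2.
  H_2: rank ker ∂_2 − rank ∂_3 = (10 − 10) − 0 = 0, and there is no ∂_3, so H_2 = 0.

As a check, the Euler characteristic is 6 − 15 + 10 = 1, which agrees with 1 − 0 + 0 = 1.
(K is a triangulation of the real projective plane RP^2.)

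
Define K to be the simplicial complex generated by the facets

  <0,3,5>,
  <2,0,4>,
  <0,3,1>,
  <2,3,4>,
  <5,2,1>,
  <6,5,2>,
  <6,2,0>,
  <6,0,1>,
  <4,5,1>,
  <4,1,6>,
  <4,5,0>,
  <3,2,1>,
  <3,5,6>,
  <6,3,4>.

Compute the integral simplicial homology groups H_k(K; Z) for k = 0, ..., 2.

We work with the vertex ordering 0 < 1 < 2 < 3 < 4 < 5 < 6. The simplices of K, each written with vertices in increasing order, are:

  0-simplices (7): [0], [1], [2], [3], [4], [5], [6]
  1-simplices (21): [0,1], [0,2], [0,3], [0,4], [0,5], [0,6], [1,2], [1,3], [1,4], [1,5], [1,6], [2,3], [2,4], [2,5], [2,6], [3,4], [3,5], [3,6], [4,5], [4,6], [5,6]
  2-simplices (14): [0,1,3], [0,1,6], [0,2,4], [0,2,6], [0,3,5], [0,4,5], [1,2,3], [1,2,5], [1,4,5], [1,4,6], [2,3,4], [2,5,6], [3,4,6], [3,5,6]

so the chain groups are C_0 ≅ Z^7, C_1 ≅ Z^21, C_2 ≅ Z^14.

Boundary ∂_1: C_1 → C_0 maps an edge to its endpoints' difference, ∂[p,q] = q − p. For instance
  ∂[2,4] = [4] − [2].
This gives a 7×21 integer matrix of rank 6; reducing to Smith normal form yields diagonal entries (1,1,1,1,1,1).

Boundary ∂_2: C_2 → C_1 sends each 2-simplex [p,q,r] to [q,r] − [p,r] + [p,q]. For instance
  ∂[2,5,6] = [5,6] − [2,6] + [2,5],
  ∂[1,2,3] = [2,3] − [1,3] + [1,2].
The 21×14 boundary matrix has rank 13 and Smith normal form diag(1,1,1,1,1,1,1,1,1,1,1,1,1).

From H_k ≅ ker(∂_k) / im(∂_{k+1}) we obtain:

  H_0: rank C_0 − rank ∂_1 = 7 − 6 = 1, and the invariant factors of ∂_1 are all 1, so H_0 = Z.
  H_1: rank ker ∂_1 − rank ∂_2 = (21 − 6) − 13 = 2, and the invariant factors of ∂_2 are all 1, so H_1 = Z^2.
  H_2: rank ker ∂_2 − rank ∂_3 = (14 − 13) − 0 = 1, and there is no ∂_3, so H_2 = Z.

(K is a triangulation of the torus T^2.)

H_0 ≅ Z,  H_1 ≅ Z^2,  H_2 ≅ Z.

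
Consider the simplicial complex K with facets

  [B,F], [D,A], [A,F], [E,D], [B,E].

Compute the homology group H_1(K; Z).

We work with the vertex ordering A < B < D < E < F. The simplices of K, each written with vertices in increasing order, are:

  0-simplices (5): A, B, D, E, F
  1-simplices (5): AD, AF, BE, BF, DE

giving chain groups C_0 ≅ Z^5, C_1 ≅ Z^5.

The boundary map ∂_1: C_1 → C_0 maps an edge to its endpoints' difference, ∂[p,q] = q − p. For instance
  ∂BF = F − B.
This gives a 5×5 integer matrix of rank 4; reducing to Smith normal form yields diagonal entries (1,1,1,1).

Reading off H_k = ker ∂_k / im ∂_{k+1}:

  H_1: rank ker ∂_1 − rank ∂_2 = (5 − 4) − 0 = 1, and there is no ∂_2, so H_1 ≅ Z.

H_1 = Z.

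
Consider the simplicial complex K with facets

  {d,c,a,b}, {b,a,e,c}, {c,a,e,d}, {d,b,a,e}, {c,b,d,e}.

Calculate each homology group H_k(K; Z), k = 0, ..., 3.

We work with the vertex ordering a < b < c < d < e. The simplices of K, each written with vertices in increasing order, are:

  0-simplices (5): a, b, c, d, e
  1-simplices (10): ab, ac, ad, ae, bc, bd, be, cd, ce, de
  2-simplices (10): abc, abd, abe, acd, ace, ade, bcd, bce, bde, cde
  3-simplices (5): abcd, abce, abde, acde, bcde

giving chain groups C_0 ≅ Z^5, C_1 ≅ Z^10, C_2 ≅ Z^10, C_3 ≅ Z^5.

∂_1: C_1 → C_0 sends each edge [p,q] (with p < q) to q − p.
The 5×10 boundary matrix has rank 4 and Smith normal form diag(1,1,1,1).

The boundary map ∂_2: C_2 → C_1 sends each 2-simplex [p,q,r] to [q,r] − [p,r] + [p,q]. For instance
  ∂bde = de − be + bd,
  ∂abc = bc − ac + ab.
As a 10×10 matrix over Z this has rank 6, with invariant factors (1,1,1,1,1,1).

∂_3: C_3 → C_2 sends each 3-simplex σ to the alternating sum Σ_i (−1)^i (σ with its i-th vertex removed). For instance
  ∂abde = bde − ade + abe − abd,
  ∂abcd = bcd − acd + abd − abc.
The 10×5 boundary matrix has rank 4 and Smith normal form diag(1,1,1,1).

Reading off H_k = ker ∂_k / im ∂_{k+1}:

  H_0: rank C_0 − rank ∂_1 = 5 − 4 = 1, and the invariant factors of ∂_1 are all 1, so H_0 ≅ Z.
  H_1: rank ker ∂_1 − rank ∂_2 = (10 − 4) − 6 = 0, and the invariant factors of ∂_2 are all 1, so H_1 ≅ 0.
  H_2: rank ker ∂_2 − rank ∂_3 = (10 − 6) − 4 = 0, and the invariant factors of ∂_3 are all 1, so H_2 ≅ 0.
  H_3: rank ker ∂_3 − rank ∂_4 = (5 − 4) − 0 = 1, and there is no ∂_4, so H_3 ≅ Z.

As a check, the Euler characteristic is 5 − 10 + 10 − 5 = 0, which agrees with 1 − 0 + 0 − 1 = 0.

H_0 ≅ Z,  H_1 = 0,  H_2 = 0,  H_3 ≅ Z.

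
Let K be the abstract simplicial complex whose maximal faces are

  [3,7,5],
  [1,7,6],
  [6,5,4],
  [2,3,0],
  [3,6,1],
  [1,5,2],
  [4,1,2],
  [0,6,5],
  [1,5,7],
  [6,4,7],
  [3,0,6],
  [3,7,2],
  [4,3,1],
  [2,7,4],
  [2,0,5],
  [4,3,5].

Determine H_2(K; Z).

H_2 = Z.

Fix the vertex order 0 < 1 < 2 < 3 < 4 < 5 < 6 < 7 and write every simplex with vertices in increasing order. Then dim K = 2 and the simplices of K are:

  0-simplices (8): [0], [1], [2], [3], [4], [5], [6], [7]
  1-simplices (24): (24 of them)
  2-simplices (16): [0,2,3], [0,2,5], [0,3,6], [0,5,6], [1,2,4], [1,2,5], [1,3,4], [1,3,6], [1,5,7], [1,6,7], [2,3,7], [2,4,7], [3,4,5], [3,5,7], [4,5,6], [4,6,7]

giving chain groups C_0 ≅ Z^8, C_1 ≅ Z^24, C_2 ≅ Z^16.

∂_1: C_1 → C_0 maps an edge to its endpoints' difference, ∂[p,q] = q − p.
The 8×24 boundary matrix has rank 7 and Smith normal form diag(1,1,1,1,1,1,1).

Boundary ∂_2: C_2 → C_1 maps a triangle to the signed sum of its edges. For instance
  ∂[3,5,7] = [5,7] − [3,7] + [3,5],
  ∂[1,2,5] = [2,5] − [1,5] + [1,2].
The resulting 24×16 matrix has rank 15, and its Smith normal form has invariant factors (1,1,1,1,1,1,1,1,1,1,1,1,1,1,1).

Computing H_k = (kernel of ∂_k) / (image of ∂_{k+1}):

  H_2: rank ker ∂_2 − rank ∂_3 = (16 − 15) − 0 = 1, and there is no ∂_3, so H_2 = Z.

(K is a triangulation of the torus T^2.)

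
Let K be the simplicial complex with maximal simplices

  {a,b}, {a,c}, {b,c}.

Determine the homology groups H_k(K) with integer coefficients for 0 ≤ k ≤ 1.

Fix the vertex order a < b < c and write every simplex with vertices in increasing order. Then dim K = 1 and the simplices of K are:

  0-simplices (3): a, b, c
  1-simplices (3): ab, ac, bc

giving chain groups C_0 ≅ Z^3, C_1 ≅ Z^3.

The boundary map ∂_1: C_1 → C_0 maps an edge to its endpoints' difference, ∂[p,q] = q − p. For instance
  ∂ab = b − a.
The 3×3 boundary matrix has rank 2 and Smith normal form diag(1,1).

Now H_k = ker ∂_k / im ∂_{k+1}, so:

  H_0: rank C_0 − rank ∂_1 = 3 − 2 = 1, and the invariant factors of ∂_1 are all 1, so H_0 ≅ Z.
  H_1: rank ker ∂_1 − rank ∂_2 = (3 − 2) − 0 = 1, and there is no ∂_2, so H_1 ≅ Z.

As a check, the Euler characteristic is 3 − 3 = 0, which agrees with 1 − 1 = 0.
(K is a triangulation of the circle S^1.)

H_0 = Z,  H_1 = Z.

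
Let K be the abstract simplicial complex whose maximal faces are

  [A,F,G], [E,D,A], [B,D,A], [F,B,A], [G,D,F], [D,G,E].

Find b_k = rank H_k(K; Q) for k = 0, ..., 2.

b_0 = 1, b_1 = 1, b_2 = 0.

K has 6 vertices, 12 edges, 6 triangles.
rank ∂_0 = 0, rank ∂_1 = 5 ⇒ b_0 = 6 − 0 − 5 = 1; all invariant factors of ∂_1 are 1 so no torsion. So H_0 ≅ Z.
rank ∂_1 = 5, rank ∂_2 = 6 ⇒ b_1 = 12 − 5 − 6 = 1; all invariant factors of ∂_2 are 1 so no torsion. So H_1 ≅ Z.
rank ∂_2 = 6, rank ∂_3 = 0 ⇒ b_2 = 6 − 6 − 0 = 0. So H_2 ≅ 0.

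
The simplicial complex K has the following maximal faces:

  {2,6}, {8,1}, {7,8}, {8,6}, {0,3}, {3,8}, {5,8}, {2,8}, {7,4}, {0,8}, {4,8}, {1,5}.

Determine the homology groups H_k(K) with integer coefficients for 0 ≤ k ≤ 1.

H_0 = Z,  H_1 = Z^4.

Take the total order 0 < 1 < 2 < 3 < 4 < 5 < 6 < 7 < 8 on the vertex set. Then K (dimension 1) consists of the simplices:

  0-simplices (9): [0], [1], [2], [3], [4], [5], [6], [7], [8]
  1-simplices (12): [0,3], [0,8], [1,5], [1,8], [2,6], [2,8], [3,8], [4,7], [4,8], [5,8], [6,8], [7,8]

giving chain groups C_0 ≅ Z^9, C_1 ≅ Z^12.

Boundary ∂_1: C_1 → C_0 sends each edge [p,q] (with p < q) to q − p.
As a 9×12 matrix over Z this has rank 8, with invariant factors (1,1,1,1,1,1,1,1).

Computing H_k = (kernel of ∂_k) / (image of ∂_{k+1}):

  H_0: rank C_0 − rank ∂_1 = 9 − 8 = 1, and the invariant factors of ∂_1 are all 1, so H_0 ≅ Z.
  H_1: rank ker ∂_1 − rank ∂_2 = (12 − 8) − 0 = 4, and there is no ∂_2, so H_1 ≅ Z^4.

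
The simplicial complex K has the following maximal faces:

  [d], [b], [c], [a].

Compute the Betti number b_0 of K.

Take the total order a < b < c < d on the vertex set. Then K (dimension 0) consists of the simplices:

  0-simplices (4): a, b, c, d

so the chain groups are C_0 ≅ Z^4.

Now H_k = ker ∂_k / im ∂_{k+1}, so:

  H_0: rank C_0 − rank ∂_1 = 4 − 0 = 4, and there is no ∂_1, so H_0 ≅ Z^4.

(K is a triangulation of a set of 4 points.)

Hence the Betti numbers are b_0 = 4.

b_0 = 4.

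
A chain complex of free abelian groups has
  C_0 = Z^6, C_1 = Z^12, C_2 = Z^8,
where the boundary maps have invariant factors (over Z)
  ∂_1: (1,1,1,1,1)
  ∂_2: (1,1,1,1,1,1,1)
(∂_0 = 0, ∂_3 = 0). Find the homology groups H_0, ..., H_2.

H_0: b_0 = 6 − 0 − 5 = 1; torsion from ∂_1 factors > 1: none. So H_0 ≅ Z.
H_1: b_1 = 12 − 5 − 7 = 0; torsion from ∂_2 factors > 1: none. So H_1 ≅ 0.
H_2: b_2 = 8 − 7 − 0 = 1; torsion from ∂_3 factors > 1: none. So H_2 ≅ Z.

H_0 ≅ Z,  H_1 = 0,  H_2 ≅ Z.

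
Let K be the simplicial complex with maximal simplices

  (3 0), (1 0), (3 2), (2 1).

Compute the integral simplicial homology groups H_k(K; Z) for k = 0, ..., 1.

H_0 ≅ Z,  H_1 ≅ Z.

Fix the vertex order 0 < 1 < 2 < 3 and write every simplex with vertices in increasing order. Then dim K = 1 and the simplices of K are:

  0-simplices (4): [0], [1], [2], [3]
  1-simplices (4): [0,1], [0,3], [1,2], [2,3]

so the chain groups are C_0 ≅ Z^4, C_1 ≅ Z^4.

∂_1: C_1 → C_0 maps an edge to its endpoints' difference, ∂[p,q] = q − p. For instance
  ∂[0,1] = [1] − [0].
The resulting 4×4 matrix has rank 3, and its Smith normal form has invariant factors (1,1,1).

Computing H_k = (kernel of ∂_k) / (image of ∂_{k+1}):

  H_0: rank C_0 − rank ∂_1 = 4 − 3 = 1, and the invariant factors of ∂_1 are all 1, so H_0 = Z.
  H_1: rank ker ∂_1 − rank ∂_2 = (4 − 3) − 0 = 1, and there is no ∂_2, so H_1 = Z.

As a check, the Euler characteristic is 4 − 4 = 0, which agrees with 1 − 1 = 0.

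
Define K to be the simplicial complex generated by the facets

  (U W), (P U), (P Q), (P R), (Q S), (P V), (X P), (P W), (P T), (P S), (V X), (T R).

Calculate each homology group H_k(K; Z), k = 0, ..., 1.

We work with the vertex ordering P < Q < R < S < T < U < V < W < X. The simplices of K, each written with vertices in increasing order, are:

  0-simplices (9): P, Q, R, S, T, U, V, W, X
  1-simplices (12): PQ, PR, PS, PT, PU, PV, PW, PX, QS, RT, UW, VX

giving chain groups C_0 ≅ Z^9, C_1 ≅ Z^12.

The boundary map ∂_1: C_1 → C_0 sends each edge [p,q] (with p < q) to q − p. For instance
  ∂RT = T − R.
The resulting 9×12 matrix has rank 8, and its Smith normal form has invariant factors (1,1,1,1,1,1,1,1).

From H_k ≅ ker(∂_k) / im(∂_{k+1}) we obtain:

  H_0: rank C_0 − rank ∂_1 = 9 − 8 = 1, and the invariant factors of ∂_1 are all 1, so H_0 ≅ Z.
  H_1: rank ker ∂_1 − rank ∂_2 = (12 − 8) − 0 = 4, and there is no ∂_2, so H_1 ≅ Z^4.

As a check, the Euler characteristic is 9 − 12 = -3, which agrees with 1 − 4 = -3.

H_0 ≅ Z,  H_1 ≅ Z^4.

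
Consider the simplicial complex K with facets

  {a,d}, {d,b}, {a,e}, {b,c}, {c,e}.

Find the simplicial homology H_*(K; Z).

Order the vertices as a < b < c < d < e. Listing each simplex with vertices in this order, K has dimension 1 with simplices:

  0-simplices (5): a, b, c, d, e
  1-simplices (5): ad, ae, bc, bd, ce

so the chain groups are C_0 ≅ Z^5, C_1 ≅ Z^5.

∂_1: C_1 → C_0 is given by ∂[p,q] = [q] − [p]. For instance
  ∂bd = d − b.
The 5×5 boundary matrix has rank 4 and Smith normal form diag(1,1,1,1).

Now H_k = ker ∂_k / im ∂_{k+1}, so:

  H_0: rank C_0 − rank ∂_1 = 5 − 4 = 1, and the invariant factors of ∂_1 are all 1, so H_0 ≅ Z.
  H_1: rank ker ∂_1 − rank ∂_2 = (5 − 4) − 0 = 1, and there is no ∂_2, so H_1 ≅ Z.

H_0 ≅ Z,  H_1 ≅ Z.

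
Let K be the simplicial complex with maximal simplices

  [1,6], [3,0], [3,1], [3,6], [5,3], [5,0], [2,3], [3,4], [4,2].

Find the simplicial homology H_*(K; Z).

K has 7 vertices, 9 edges.
rank ∂_0 = 0, rank ∂_1 = 6 ⇒ b_0 = 7 − 0 − 6 = 1; all invariant factors of ∂_1 are 1 so no torsion. So H_0 = Z.
rank ∂_1 = 6, rank ∂_2 = 0 ⇒ b_1 = 9 − 6 − 0 = 3. So H_1 = Z^3.

H_0 = Z,  H_1 = Z^3.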